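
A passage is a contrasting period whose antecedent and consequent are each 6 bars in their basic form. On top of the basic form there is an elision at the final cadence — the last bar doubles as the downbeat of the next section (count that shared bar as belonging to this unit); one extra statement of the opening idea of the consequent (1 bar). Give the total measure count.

Basic contrasting period: 6 + 6 = 12 bars.
12 (basic form) + 1 (extra statement) = 13.
The elision shares a bar with the next section but does not change this unit's count.

13 measures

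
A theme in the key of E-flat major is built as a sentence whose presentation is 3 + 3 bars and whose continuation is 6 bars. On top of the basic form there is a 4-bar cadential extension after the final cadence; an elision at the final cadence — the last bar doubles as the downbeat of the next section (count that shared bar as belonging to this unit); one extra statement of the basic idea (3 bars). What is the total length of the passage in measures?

19 measures

Basic sentence: 3 + 3 + 6 = 12 bars.
12 (basic form) + 4 (cadential extension) + 3 (extra statement) = 19.
The elision shares a bar with the next section but does not change this unit's count.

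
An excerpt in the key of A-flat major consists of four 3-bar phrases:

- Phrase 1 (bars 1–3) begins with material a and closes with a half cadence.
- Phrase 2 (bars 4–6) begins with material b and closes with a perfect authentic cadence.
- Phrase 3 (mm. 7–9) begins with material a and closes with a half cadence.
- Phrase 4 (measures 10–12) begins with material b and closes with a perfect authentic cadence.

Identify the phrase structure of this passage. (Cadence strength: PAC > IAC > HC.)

repeated period

The cadence pattern HC–PAC–HC–PAC is weak–strong twice, and phrases 3–4 restate phrases 1–2: a period heard twice, not a double period (which would end weakly at phrase 2).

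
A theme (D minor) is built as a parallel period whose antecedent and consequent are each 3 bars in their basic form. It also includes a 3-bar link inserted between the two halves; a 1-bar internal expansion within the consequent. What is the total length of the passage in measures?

Basic parallel period: 3 + 3 = 6 bars.
6 (basic form) + 3 (link) + 1 (internal expansion) = 10.

10 measures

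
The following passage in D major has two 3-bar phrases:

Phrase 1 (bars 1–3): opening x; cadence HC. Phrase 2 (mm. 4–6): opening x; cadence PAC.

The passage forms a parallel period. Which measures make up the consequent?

measures 4–6

The phrase ending with the weaker cadence (half cadence) is the antecedent; the one ending more conclusively (perfect authentic cadence) is the consequent. The consequent is measures 4–6.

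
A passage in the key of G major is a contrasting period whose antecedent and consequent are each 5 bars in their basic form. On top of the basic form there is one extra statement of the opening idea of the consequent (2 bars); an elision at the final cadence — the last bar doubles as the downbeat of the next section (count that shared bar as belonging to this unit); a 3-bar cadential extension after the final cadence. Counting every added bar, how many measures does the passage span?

Basic contrasting period: 5 + 5 = 10 bars.
10 (basic form) + 2 (extra statement) + 3 (cadential extension) = 15.
The elision shares a bar with the next section but does not change this unit's count.

15 measures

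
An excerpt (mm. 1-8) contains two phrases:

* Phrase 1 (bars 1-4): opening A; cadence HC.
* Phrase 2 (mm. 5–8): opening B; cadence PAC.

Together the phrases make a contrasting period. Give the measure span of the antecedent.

The phrase ending with the weaker cadence (half cadence) is the antecedent; the one ending more conclusively (perfect authentic cadence) is the consequent. The antecedent is measures 1–4.

measures 1–4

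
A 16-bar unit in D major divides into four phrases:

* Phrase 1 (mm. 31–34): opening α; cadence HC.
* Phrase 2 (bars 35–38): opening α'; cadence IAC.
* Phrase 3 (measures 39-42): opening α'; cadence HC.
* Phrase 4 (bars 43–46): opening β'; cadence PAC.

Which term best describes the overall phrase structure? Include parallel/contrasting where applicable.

Four phrases in two halves: the first half (mm. 31-38) ends with an imperfect authentic cadence, the second (mm. 39-46) with a perfect authentic cadence — a large antecedent–consequent pair, i.e. a double period.
Phrase 3 begins with the same material as phrase 1, making it parallel.

parallel double period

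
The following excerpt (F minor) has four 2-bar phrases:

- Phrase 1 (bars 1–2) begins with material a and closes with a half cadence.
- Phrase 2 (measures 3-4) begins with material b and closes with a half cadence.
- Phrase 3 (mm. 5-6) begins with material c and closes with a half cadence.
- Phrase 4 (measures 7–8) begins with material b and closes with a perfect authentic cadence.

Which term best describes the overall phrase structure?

contrasting double period

Four phrases in two halves: the first half (mm. 1-4) ends with a half cadence, the second (mm. 5-8) with a perfect authentic cadence — a large antecedent–consequent pair, i.e. a double period.
Phrase 3 begins with different material from phrase 1, making it contrasting.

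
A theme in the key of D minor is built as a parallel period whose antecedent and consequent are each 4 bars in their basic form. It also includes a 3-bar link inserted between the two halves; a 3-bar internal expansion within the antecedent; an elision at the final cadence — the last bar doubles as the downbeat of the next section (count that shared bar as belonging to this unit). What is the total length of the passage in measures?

14 measures

Basic parallel period: 4 + 4 = 8 bars.
8 (basic form) + 3 (link) + 3 (internal expansion) = 14.
The elision shares a bar with the next section but does not change this unit's count.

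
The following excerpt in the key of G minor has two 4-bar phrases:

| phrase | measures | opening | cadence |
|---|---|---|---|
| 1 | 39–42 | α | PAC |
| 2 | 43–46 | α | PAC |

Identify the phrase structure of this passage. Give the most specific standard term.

Both phrases have the same opening (α) and the same cadence (perfect authentic cadence): the second is a restatement, not a consequent, so this is a repeated phrase rather than a period.

repeated phrase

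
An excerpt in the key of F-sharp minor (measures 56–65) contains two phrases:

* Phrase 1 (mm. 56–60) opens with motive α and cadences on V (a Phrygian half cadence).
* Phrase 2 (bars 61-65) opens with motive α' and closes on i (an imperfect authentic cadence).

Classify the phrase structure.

parallel period

Phrase 1 ends with a Phrygian half cadence (weaker) and phrase 2 with an imperfect authentic cadence (stronger): antecedent + consequent = a period.
The two phrases open with the same material (α / α'), so the period is parallel.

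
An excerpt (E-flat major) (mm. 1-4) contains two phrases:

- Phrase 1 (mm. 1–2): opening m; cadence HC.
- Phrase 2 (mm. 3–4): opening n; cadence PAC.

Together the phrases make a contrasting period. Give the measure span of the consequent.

The phrase ending with the weaker cadence (half cadence) is the antecedent; the one ending more conclusively (perfect authentic cadence) is the consequent. The consequent is measures 3–4.

measures 3–4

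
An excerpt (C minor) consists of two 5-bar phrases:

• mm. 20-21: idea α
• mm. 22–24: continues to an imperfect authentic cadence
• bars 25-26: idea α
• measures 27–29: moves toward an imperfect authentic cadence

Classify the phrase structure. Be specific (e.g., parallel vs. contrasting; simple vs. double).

Both phrases have the same opening (α) and the same cadence (imperfect authentic cadence): the second is a restatement, not a consequent, so this is a repeated phrase rather than a period.

repeated phrase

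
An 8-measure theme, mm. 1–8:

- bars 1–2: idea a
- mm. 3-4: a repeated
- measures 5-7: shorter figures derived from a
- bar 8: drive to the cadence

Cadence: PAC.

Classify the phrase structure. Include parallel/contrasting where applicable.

Basic idea (mm. 1–2) + its repetition (measures 3-4) form the presentation; fragmentation and cadence (bars 5-8) form the continuation — the 8-bar whole is a sentence.

sentence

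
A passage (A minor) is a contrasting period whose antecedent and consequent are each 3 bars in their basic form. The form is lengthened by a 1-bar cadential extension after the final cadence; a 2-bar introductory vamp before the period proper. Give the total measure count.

Basic contrasting period: 3 + 3 = 6 bars.
6 (basic form) + 1 (cadential extension) + 2 (introduction) = 9.

9 measures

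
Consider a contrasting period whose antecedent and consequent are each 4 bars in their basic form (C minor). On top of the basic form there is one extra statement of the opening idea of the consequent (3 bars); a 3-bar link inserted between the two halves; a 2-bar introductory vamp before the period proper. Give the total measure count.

Basic contrasting period: 4 + 4 = 8 bars.
8 (basic form) + 3 (extra statement) + 3 (link) + 2 (introduction) = 16.

16 measures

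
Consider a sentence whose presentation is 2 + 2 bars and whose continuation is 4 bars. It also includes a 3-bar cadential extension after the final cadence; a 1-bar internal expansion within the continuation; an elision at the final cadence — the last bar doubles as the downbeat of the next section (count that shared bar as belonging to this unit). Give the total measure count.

Basic sentence: 2 + 2 + 4 = 8 bars.
8 (basic form) + 3 (cadential extension) + 1 (internal expansion) = 12.
The elision shares a bar with the next section but does not change this unit's count.

12 measures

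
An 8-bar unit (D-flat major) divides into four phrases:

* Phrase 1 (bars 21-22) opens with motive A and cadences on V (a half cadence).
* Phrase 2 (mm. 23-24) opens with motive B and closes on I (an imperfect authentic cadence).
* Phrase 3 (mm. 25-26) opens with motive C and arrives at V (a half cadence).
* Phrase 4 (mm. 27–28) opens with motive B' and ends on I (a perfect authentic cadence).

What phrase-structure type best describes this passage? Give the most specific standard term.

contrasting double period

Four phrases in two halves: the first half (mm. 21–24) ends with an imperfect authentic cadence, the second (bars 25–28) with a perfect authentic cadence — a large antecedent–consequent pair, i.e. a double period.
Phrase 3 begins with different material from phrase 1, making it contrasting.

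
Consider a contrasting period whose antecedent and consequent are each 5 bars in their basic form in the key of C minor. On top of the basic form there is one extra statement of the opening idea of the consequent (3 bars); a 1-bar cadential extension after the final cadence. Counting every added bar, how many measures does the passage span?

Basic contrasting period: 5 + 5 = 10 bars.
10 (basic form) + 3 (extra statement) + 1 (cadential extension) = 14.

14 measures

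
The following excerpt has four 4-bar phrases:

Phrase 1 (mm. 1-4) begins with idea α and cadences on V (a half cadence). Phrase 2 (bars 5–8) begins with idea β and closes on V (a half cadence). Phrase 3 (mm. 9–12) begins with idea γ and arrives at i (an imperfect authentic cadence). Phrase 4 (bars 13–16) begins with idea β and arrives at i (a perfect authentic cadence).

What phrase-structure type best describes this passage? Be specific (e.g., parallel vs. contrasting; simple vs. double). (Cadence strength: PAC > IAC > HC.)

Four phrases in two halves: the first half (mm. 1–8) ends with a half cadence, the second (measures 9–16) with a perfect authentic cadence — a large antecedent–consequent pair, i.e. a double period.
Phrase 3 begins with different material from phrase 1, making it contrasting.

contrasting double period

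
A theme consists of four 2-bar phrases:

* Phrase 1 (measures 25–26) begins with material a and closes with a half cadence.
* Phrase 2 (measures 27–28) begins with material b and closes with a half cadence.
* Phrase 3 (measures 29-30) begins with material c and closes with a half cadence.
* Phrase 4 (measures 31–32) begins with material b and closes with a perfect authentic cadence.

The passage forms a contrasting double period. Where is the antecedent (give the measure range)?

measures 25–28

In a double period the four phrases pair into a large antecedent (phrases 1–2, ending half cadence) and a large consequent (phrases 3–4, ending perfect authentic cadence). The antecedent spans measures 25-28.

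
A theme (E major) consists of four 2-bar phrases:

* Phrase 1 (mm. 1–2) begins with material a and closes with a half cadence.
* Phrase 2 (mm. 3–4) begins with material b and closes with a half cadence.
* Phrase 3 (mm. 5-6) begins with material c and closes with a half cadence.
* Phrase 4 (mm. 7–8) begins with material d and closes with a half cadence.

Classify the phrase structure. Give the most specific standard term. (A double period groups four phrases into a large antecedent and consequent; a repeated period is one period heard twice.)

phrase group

Phrase 4 ends with a half cadence, no stronger than phrase 2's half cadence, so the four phrases do not form a double period; nor do phrases 3–4 duplicate 1–2, so it is not a repeated period. With no phrase reaching a conclusive cadence, the passage is a phrase group.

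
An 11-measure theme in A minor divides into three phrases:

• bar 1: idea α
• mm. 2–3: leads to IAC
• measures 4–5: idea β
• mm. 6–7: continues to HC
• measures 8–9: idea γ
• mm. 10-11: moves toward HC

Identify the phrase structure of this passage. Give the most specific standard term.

phrase group

The final phrase closes with a half cadence, which is not stronger than the preceding half cadence; the 3 phrases lack an overall antecedent–consequent design and so form a phrase group.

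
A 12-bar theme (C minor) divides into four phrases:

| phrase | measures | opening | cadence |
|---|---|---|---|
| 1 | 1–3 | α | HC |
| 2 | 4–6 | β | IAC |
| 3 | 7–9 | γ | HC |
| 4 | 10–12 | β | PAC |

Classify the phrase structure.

contrasting double period

Four phrases in two halves: the first half (bars 1–6) ends with an imperfect authentic cadence, the second (mm. 7–12) with a perfect authentic cadence — a large antecedent–consequent pair, i.e. a double period.
Phrase 3 begins with different material from phrase 1, making it contrasting.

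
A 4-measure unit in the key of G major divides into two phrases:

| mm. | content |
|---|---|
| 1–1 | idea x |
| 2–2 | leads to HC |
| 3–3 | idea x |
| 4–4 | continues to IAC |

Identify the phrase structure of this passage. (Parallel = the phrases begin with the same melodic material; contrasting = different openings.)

parallel period

Phrase 1 ends with a half cadence (weaker) and phrase 2 with an imperfect authentic cadence (stronger): antecedent + consequent = a period.
The two phrases open with the same material (x / x), so the period is parallel.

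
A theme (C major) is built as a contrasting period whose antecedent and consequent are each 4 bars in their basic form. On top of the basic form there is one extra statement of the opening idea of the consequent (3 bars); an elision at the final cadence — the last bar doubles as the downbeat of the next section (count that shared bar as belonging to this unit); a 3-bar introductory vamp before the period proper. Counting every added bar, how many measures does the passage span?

14 measures

Basic contrasting period: 4 + 4 = 8 bars.
8 (basic form) + 3 (extra statement) + 3 (introduction) = 14.
The elision shares a bar with the next section but does not change this unit's count.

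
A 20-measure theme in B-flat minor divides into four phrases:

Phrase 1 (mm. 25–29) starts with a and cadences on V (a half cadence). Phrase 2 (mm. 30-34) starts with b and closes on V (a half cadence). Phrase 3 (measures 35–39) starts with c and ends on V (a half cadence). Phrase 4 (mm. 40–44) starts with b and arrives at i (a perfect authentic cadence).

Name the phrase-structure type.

contrasting double period

Four phrases in two halves: the first half (measures 25–34) ends with a half cadence, the second (mm. 35–44) with a perfect authentic cadence — a large antecedent–consequent pair, i.e. a double period.
Phrase 3 begins with different material from phrase 1, making it contrasting.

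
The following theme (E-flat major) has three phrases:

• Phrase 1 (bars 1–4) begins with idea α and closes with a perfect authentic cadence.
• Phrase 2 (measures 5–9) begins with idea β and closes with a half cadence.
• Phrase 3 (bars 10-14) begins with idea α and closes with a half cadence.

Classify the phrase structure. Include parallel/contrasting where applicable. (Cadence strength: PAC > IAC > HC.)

The final phrase closes with a half cadence, which is not stronger than the preceding half cadence; the 3 phrases lack an overall antecedent–consequent design and so form a phrase group.

phrase group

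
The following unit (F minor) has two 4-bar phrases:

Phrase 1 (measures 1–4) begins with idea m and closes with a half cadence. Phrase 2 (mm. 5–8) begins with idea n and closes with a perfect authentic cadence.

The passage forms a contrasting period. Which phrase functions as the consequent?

phrase 2

The phrase ending with the weaker cadence (half cadence) is the antecedent; the one ending more conclusively (perfect authentic cadence) is the consequent. The consequent is phrase 2.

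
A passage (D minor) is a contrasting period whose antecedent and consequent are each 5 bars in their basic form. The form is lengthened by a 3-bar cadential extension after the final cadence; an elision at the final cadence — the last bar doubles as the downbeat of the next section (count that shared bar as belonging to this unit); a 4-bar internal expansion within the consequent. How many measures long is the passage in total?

17 measures

Basic contrasting period: 5 + 5 = 10 bars.
10 (basic form) + 3 (cadential extension) + 4 (internal expansion) = 17.
The elision shares a bar with the next section but does not change this unit's count.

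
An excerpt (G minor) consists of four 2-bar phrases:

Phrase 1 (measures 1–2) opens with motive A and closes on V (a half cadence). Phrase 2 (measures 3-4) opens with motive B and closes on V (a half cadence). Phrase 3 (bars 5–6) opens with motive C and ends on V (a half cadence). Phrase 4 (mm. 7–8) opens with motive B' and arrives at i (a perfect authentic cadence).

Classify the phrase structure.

Four phrases in two halves: the first half (bars 1-4) ends with a half cadence, the second (mm. 5–8) with a perfect authentic cadence — a large antecedent–consequent pair, i.e. a double period.
Phrase 3 begins with different material from phrase 1, making it contrasting.

contrasting double period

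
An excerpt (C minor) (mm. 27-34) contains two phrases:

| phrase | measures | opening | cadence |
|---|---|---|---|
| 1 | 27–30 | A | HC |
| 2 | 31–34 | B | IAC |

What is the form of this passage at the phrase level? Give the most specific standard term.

Phrase 1 ends with a half cadence (weaker) and phrase 2 with an imperfect authentic cadence (stronger): antecedent + consequent = a period.
The two phrases open with different material (A / B), so the period is contrasting.

contrasting period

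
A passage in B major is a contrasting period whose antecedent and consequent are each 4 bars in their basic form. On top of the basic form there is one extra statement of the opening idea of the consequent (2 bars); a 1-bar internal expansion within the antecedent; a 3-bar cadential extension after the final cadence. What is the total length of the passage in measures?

Basic contrasting period: 4 + 4 = 8 bars.
8 (basic form) + 2 (extra statement) + 1 (internal expansion) + 3 (cadential extension) = 14.

14 measures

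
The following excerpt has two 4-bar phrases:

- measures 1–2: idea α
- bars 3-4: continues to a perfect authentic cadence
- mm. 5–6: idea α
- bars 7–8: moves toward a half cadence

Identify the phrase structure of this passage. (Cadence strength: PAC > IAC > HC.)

The second phrase closes with a half cadence, which is not stronger than the first phrase's perfect authentic cadence; without a weak→strong cadential pair there is no antecedent–consequent relationship, so this is a phrase group rather than a period.

phrase group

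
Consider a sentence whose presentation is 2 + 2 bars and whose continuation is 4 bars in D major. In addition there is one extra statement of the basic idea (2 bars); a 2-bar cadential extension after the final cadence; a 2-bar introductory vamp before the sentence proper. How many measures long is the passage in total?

Basic sentence: 2 + 2 + 4 = 8 bars.
8 (basic form) + 2 (extra statement) + 2 (cadential extension) + 2 (introduction) = 14.

14 measures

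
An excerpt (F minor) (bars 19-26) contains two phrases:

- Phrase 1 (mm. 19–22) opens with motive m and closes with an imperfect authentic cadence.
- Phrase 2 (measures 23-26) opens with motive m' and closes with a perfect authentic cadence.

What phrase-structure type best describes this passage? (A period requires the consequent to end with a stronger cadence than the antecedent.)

Phrase 1 ends with an imperfect authentic cadence (weaker) and phrase 2 with a perfect authentic cadence (stronger): antecedent + consequent = a period.
The two phrases open with the same material (m / m'), so the period is parallel.

parallel period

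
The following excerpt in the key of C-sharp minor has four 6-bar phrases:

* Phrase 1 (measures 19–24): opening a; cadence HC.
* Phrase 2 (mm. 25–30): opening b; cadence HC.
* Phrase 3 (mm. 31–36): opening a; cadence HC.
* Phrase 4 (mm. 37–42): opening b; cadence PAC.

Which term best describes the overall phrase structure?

parallel double period

Four phrases in two halves: the first half (mm. 19–30) ends with a half cadence, the second (bars 31–42) with a perfect authentic cadence — a large antecedent–consequent pair, i.e. a double period.
Phrase 3 begins with the same material as phrase 1, making it parallel.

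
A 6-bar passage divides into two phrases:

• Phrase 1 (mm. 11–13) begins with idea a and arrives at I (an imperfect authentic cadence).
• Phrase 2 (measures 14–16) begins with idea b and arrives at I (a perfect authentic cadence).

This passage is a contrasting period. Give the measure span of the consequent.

The antecedent is the phrase ending with the weaker cadence (imperfect authentic cadence, phrase 1) and the consequent the one ending more conclusively (perfect authentic cadence, phrase 2); the consequent is mm. 14-16.

measures 14–16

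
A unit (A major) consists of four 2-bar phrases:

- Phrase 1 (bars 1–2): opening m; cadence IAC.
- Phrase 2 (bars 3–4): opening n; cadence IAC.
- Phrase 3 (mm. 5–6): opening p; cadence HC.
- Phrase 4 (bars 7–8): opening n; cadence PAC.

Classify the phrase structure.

Four phrases in two halves: the first half (bars 1–4) ends with an imperfect authentic cadence, the second (mm. 5–8) with a perfect authentic cadence — a large antecedent–consequent pair, i.e. a double period.
Phrase 3 begins with different material from phrase 1, making it contrasting.

contrasting double period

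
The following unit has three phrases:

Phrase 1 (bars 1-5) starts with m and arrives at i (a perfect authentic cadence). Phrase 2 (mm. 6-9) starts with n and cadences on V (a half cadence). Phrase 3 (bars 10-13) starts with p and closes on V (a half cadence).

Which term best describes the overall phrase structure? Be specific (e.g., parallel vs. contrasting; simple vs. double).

The final phrase closes with a half cadence, which is not stronger than the preceding half cadence; the 3 phrases lack an overall antecedent–consequent design and so form a phrase group.

phrase group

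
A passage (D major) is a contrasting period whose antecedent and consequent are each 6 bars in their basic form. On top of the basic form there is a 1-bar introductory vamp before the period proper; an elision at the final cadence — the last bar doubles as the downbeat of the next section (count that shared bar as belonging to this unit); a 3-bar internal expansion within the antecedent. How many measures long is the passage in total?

16 measures

Basic contrasting period: 6 + 6 = 12 bars.
12 (basic form) + 1 (introduction) + 3 (internal expansion) = 16.
The elision shares a bar with the next section but does not change this unit's count.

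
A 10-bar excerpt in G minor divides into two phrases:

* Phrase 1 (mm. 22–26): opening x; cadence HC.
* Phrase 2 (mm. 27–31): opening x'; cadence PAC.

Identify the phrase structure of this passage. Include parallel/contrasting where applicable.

Phrase 1 ends with a half cadence (weaker) and phrase 2 with a perfect authentic cadence (stronger): antecedent + consequent = a period.
The two phrases open with the same material (x / x'), so the period is parallel.

parallel period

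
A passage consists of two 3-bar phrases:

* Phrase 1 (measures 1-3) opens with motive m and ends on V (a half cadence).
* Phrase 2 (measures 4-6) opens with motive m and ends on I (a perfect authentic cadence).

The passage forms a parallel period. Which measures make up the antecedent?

measures 1–3

The phrase ending with the weaker cadence (half cadence) is the antecedent; the one ending more conclusively (perfect authentic cadence) is the consequent. The antecedent is measures 1–3.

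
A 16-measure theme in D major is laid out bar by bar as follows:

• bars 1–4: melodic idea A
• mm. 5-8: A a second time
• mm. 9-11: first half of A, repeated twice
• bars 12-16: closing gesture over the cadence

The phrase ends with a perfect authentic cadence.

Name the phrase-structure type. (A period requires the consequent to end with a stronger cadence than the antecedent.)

sentence

Basic idea (measures 1–4) + its repetition (measures 5–8) form the presentation; fragmentation and cadence (measures 9–16) form the continuation — the 16-bar whole is a sentence.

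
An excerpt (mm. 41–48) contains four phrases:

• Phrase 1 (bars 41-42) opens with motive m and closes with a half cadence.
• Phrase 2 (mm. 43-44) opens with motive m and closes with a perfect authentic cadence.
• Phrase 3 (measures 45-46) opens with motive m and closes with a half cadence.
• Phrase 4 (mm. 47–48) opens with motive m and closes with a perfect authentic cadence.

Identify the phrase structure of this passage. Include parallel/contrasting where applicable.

The cadence pattern HC–PAC–HC–PAC is weak–strong twice, and phrases 3–4 restate phrases 1–2: a period heard twice, not a double period (which would end weakly at phrase 2).

repeated period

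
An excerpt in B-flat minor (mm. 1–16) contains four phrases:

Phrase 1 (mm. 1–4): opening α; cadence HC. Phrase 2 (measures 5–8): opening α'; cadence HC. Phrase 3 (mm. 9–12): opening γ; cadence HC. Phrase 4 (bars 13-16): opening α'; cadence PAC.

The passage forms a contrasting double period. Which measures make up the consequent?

In a double period the four phrases pair into a large antecedent (phrases 1–2, ending half cadence) and a large consequent (phrases 3–4, ending perfect authentic cadence). The consequent spans mm. 9-16.

measures 9–16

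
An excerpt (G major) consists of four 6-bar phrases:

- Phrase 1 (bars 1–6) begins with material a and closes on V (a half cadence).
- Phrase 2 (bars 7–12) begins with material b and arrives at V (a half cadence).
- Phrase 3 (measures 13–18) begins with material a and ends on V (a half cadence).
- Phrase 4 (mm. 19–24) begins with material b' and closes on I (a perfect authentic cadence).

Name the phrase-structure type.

Four phrases in two halves: the first half (mm. 1-12) ends with a half cadence, the second (measures 13–24) with a perfect authentic cadence — a large antecedent–consequent pair, i.e. a double period.
Phrase 3 begins with the same material as phrase 1, making it parallel.

parallel double period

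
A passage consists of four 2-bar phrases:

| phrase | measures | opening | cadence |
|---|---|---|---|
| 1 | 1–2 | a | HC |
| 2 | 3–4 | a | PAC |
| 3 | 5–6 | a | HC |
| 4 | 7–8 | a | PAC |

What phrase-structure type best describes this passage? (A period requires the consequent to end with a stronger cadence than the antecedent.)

repeated period

The cadence pattern HC–PAC–HC–PAC is weak–strong twice, and phrases 3–4 restate phrases 1–2: a period heard twice, not a double period (which would end weakly at phrase 2).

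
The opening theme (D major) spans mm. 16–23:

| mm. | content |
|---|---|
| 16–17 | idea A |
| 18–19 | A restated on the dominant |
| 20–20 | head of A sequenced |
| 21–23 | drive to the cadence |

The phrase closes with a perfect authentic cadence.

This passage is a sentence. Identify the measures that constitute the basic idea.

The presentation of a sentence is the basic idea (measures 16–17) plus its repetition (mm. 18–19); the basic idea is therefore bars 16-17.

measures 16–17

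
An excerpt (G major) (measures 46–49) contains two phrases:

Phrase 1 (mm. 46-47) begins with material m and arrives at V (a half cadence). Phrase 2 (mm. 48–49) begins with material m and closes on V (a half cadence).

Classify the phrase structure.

Both phrases have the same opening (m) and the same cadence (half cadence): the second is a restatement, not a consequent, so this is a repeated phrase rather than a period.

repeated phrase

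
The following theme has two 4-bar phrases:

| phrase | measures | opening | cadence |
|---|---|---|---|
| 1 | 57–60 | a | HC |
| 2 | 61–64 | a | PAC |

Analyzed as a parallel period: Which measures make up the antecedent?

measures 57–60

The antecedent is the phrase ending with the weaker cadence (half cadence, phrase 1) and the consequent the one ending more conclusively (perfect authentic cadence, phrase 2); the antecedent is mm. 57-60.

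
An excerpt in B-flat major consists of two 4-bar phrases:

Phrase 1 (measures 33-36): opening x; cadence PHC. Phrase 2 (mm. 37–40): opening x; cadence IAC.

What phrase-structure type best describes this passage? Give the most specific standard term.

parallel period

Phrase 1 ends with a Phrygian half cadence (weaker) and phrase 2 with an imperfect authentic cadence (stronger): antecedent + consequent = a period.
The two phrases open with the same material (x / x), so the period is parallel.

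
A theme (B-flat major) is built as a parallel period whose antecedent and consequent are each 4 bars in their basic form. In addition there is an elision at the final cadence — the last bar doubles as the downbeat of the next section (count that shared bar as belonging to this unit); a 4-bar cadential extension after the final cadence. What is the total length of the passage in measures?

12 measures

Basic parallel period: 4 + 4 = 8 bars.
8 (basic form) + 4 (cadential extension) = 12.
The elision shares a bar with the next section but does not change this unit's count.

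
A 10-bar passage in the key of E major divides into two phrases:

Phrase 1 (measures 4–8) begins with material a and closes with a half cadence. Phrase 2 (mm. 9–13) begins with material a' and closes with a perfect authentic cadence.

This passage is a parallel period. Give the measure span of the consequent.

The antecedent is the phrase ending with the weaker cadence (half cadence, phrase 1) and the consequent the one ending more conclusively (perfect authentic cadence, phrase 2); the consequent is bars 9–13.

measures 9–13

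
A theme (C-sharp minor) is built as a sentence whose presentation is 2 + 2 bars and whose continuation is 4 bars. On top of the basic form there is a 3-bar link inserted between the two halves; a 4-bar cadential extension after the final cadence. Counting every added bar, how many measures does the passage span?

15 measures

Basic sentence: 2 + 2 + 4 = 8 bars.
8 (basic form) + 3 (link) + 4 (cadential extension) = 15.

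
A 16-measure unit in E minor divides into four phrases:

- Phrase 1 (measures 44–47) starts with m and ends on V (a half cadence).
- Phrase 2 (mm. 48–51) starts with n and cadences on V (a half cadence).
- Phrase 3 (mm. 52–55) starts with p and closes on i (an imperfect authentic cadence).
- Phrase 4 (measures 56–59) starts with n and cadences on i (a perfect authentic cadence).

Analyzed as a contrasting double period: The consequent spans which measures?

In a double period the four phrases pair into a large antecedent (phrases 1–2, ending half cadence) and a large consequent (phrases 3–4, ending perfect authentic cadence). The consequent spans mm. 52-59.

measures 52–59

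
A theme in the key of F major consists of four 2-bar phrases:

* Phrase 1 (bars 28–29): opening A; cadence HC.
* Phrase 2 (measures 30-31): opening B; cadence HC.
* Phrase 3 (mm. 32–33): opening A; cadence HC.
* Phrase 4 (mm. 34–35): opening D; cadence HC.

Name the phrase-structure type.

Phrase 4 ends with a half cadence, no stronger than phrase 2's half cadence, so the four phrases do not form a double period; nor do phrases 3–4 duplicate 1–2, so it is not a repeated period. With no phrase reaching a conclusive cadence, the passage is a phrase group.

phrase group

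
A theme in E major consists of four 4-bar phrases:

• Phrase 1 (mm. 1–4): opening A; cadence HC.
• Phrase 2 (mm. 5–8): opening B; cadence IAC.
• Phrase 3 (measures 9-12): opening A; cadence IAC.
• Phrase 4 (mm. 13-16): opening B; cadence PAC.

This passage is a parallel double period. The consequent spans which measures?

In a double period the four phrases pair into a large antecedent (phrases 1–2, ending imperfect authentic cadence) and a large consequent (phrases 3–4, ending perfect authentic cadence). The consequent spans mm. 9–16.

measures 9–16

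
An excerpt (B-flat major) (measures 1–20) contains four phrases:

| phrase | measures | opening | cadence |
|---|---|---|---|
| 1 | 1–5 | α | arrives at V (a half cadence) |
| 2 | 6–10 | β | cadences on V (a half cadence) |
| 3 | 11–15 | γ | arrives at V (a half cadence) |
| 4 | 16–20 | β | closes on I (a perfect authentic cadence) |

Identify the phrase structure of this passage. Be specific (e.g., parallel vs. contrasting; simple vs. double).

Four phrases in two halves: the first half (mm. 1–10) ends with a half cadence, the second (mm. 11-20) with a perfect authentic cadence — a large antecedent–consequent pair, i.e. a double period.
Phrase 3 begins with different material from phrase 1, making it contrasting.

contrasting double period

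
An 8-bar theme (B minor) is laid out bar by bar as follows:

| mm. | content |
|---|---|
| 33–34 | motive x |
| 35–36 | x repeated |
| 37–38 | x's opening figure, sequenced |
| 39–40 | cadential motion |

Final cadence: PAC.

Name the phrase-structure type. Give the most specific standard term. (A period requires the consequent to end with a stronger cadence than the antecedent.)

sentence

Basic idea (measures 33-34) + its repetition (mm. 35–36) form the presentation; fragmentation and cadence (bars 37–40) form the continuation — the 8-bar whole is a sentence.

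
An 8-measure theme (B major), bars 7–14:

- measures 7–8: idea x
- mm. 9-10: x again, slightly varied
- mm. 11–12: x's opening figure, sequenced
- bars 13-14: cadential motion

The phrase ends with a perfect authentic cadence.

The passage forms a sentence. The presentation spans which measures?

measures 7–10

The presentation of a sentence is the basic idea (mm. 7–8) plus its repetition (bars 9–10); the presentation is therefore mm. 7–10.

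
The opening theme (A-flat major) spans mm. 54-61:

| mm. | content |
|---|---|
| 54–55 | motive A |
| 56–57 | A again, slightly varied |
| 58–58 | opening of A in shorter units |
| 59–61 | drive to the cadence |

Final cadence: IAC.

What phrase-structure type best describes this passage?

Basic idea (mm. 54–55) + its repetition (bars 56–57) form the presentation; fragmentation and cadence (mm. 58–61) form the continuation — the 8-bar whole is a sentence.

sentence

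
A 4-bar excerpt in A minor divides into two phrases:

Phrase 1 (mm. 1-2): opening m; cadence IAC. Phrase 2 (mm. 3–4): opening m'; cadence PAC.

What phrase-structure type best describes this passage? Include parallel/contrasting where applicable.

parallel period

Phrase 1 ends with an imperfect authentic cadence (weaker) and phrase 2 with a perfect authentic cadence (stronger): antecedent + consequent = a period.
The two phrases open with the same material (m / m'), so the period is parallel.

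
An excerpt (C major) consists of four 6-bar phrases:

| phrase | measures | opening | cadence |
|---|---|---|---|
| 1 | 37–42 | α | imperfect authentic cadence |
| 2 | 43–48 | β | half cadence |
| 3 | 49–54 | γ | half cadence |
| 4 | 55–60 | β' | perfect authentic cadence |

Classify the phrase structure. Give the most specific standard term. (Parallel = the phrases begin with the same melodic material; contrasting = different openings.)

Four phrases in two halves: the first half (mm. 37-48) ends with a half cadence, the second (bars 49–60) with a perfect authentic cadence — a large antecedent–consequent pair, i.e. a double period.
Phrase 3 begins with different material from phrase 1, making it contrasting.

contrasting double period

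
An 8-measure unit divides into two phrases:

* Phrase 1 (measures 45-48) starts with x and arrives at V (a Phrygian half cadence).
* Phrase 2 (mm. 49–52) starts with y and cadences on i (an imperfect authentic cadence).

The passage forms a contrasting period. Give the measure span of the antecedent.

measures 45–48

The phrase ending with the weaker cadence (Phrygian half cadence) is the antecedent; the one ending more conclusively (imperfect authentic cadence) is the consequent. The antecedent is measures 45–48.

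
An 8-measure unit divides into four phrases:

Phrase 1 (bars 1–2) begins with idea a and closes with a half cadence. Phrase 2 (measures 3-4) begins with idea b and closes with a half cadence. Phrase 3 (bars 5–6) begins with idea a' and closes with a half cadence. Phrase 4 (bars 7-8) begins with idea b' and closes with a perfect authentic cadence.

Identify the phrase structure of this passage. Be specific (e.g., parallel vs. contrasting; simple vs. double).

parallel double period

Four phrases in two halves: the first half (measures 1-4) ends with a half cadence, the second (bars 5-8) with a perfect authentic cadence — a large antecedent–consequent pair, i.e. a double period.
Phrase 3 begins with the same material as phrase 1, making it parallel.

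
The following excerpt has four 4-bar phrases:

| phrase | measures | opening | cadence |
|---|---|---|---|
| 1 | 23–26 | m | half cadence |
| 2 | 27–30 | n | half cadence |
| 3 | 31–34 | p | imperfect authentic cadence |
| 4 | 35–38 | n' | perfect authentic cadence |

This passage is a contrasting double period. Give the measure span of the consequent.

measures 31–38

In a double period the four phrases pair into a large antecedent (phrases 1–2, ending half cadence) and a large consequent (phrases 3–4, ending perfect authentic cadence). The consequent spans mm. 31–38.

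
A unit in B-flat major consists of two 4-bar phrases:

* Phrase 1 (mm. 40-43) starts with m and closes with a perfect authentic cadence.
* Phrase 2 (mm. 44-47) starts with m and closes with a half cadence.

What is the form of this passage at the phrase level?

The second phrase closes with a half cadence, which is not stronger than the first phrase's perfect authentic cadence; without a weak→strong cadential pair there is no antecedent–consequent relationship, so this is a phrase group rather than a period.

phrase group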